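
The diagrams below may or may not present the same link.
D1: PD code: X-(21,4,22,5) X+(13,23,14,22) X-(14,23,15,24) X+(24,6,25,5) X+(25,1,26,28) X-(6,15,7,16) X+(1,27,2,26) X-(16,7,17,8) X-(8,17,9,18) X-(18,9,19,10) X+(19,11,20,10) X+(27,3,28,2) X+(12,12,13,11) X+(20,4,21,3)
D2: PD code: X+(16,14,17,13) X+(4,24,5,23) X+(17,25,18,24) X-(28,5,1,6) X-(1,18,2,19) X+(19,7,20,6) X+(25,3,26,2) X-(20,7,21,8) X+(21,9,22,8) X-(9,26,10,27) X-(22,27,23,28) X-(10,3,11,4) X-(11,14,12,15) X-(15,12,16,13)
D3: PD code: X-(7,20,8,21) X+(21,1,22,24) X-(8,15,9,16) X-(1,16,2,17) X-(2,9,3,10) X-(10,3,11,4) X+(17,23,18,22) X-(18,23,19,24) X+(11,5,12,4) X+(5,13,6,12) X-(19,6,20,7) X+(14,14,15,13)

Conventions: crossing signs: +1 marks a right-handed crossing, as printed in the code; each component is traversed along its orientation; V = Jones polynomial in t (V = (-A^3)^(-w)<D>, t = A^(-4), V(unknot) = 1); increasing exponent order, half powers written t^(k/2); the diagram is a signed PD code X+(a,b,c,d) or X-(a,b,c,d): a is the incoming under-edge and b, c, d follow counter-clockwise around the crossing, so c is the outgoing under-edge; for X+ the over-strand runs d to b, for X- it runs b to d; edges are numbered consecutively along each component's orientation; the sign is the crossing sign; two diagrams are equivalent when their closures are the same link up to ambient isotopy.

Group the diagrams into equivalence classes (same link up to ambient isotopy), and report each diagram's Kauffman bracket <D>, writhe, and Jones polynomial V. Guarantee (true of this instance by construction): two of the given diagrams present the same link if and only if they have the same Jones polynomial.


classes: {D1} | {D2} | {D3}
V(D1) = -t^-3 + t^-2 - t^-1 + 3 - t + t^2 - t^3  [14 crossings, <D> = -A^-6 + A^-2 - A^2 + 3A^6 - A^10 + A^14 - A^18, w = +2]
V(D2) = t^-4 - t^-3 + t^-2 - 2t^-1 + 2 - t + t^2  (w -2, c 14, <D> = A^-14 - A^-10 + 2A^-6 - 2A^-2 + A^2 - A^6 + A^10)
D3 (bracket A^-2 + A^6 - A^10; 12 crossings at w = -2): V = -t^-4 + t^-3 + t^-1
note: comparing 3 Jones polynomials yields 3 groups


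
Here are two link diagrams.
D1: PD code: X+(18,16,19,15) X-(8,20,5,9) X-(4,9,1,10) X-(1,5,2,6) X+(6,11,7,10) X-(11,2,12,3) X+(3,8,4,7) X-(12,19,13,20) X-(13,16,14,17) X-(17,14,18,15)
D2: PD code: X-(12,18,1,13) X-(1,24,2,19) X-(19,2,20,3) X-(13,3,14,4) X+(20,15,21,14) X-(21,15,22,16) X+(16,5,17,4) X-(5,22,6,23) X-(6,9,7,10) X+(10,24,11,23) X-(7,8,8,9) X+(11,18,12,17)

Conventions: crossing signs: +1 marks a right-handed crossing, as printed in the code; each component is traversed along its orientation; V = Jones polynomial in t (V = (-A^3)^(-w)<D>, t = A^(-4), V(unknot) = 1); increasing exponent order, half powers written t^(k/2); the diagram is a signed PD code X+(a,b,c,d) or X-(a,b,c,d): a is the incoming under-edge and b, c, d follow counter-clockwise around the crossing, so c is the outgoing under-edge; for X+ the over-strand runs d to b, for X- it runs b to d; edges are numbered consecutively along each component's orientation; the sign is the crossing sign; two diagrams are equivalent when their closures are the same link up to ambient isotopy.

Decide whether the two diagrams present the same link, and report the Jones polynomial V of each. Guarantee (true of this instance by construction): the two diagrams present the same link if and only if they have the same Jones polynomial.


equivalent: yes
D1 (bracket A^-12 + A^-8 + A^-4 + 1; 10 crossings at w = -4): V = t^-3 + t^-2 + t^-1 + 1
V(D2) = t^-3 + t^-2 + t^-1 + 1  (w -4, c 12, <D> = A^-12 + A^-8 + A^-4 + 1)
key observation: Reidemeister moves carry D1 (10 crossings) to D2 (12)


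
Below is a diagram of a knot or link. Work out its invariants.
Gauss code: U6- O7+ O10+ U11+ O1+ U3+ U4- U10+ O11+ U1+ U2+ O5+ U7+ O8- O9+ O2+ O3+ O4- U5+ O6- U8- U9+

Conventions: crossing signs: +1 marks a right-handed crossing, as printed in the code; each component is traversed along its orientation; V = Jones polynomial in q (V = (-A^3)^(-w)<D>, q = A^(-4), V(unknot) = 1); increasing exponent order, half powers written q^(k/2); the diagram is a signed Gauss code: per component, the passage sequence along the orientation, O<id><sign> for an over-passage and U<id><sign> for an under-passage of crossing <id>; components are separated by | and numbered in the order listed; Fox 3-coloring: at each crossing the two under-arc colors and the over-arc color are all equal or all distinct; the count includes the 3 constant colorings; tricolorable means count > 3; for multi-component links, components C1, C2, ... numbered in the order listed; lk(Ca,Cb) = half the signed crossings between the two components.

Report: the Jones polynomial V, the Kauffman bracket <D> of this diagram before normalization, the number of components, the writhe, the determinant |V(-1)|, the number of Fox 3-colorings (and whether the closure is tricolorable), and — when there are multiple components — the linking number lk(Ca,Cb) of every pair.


V = q^2 + 2q^4 - 2q^5 + q^6 - 2q^7 + q^8
<D> = -A^-17 + 2A^-13 - A^-9 + 2A^-5 - 2A^-1 - A^7 (w = +5)
1 component over 11 crossings, w = +5
27 Fox colorings among 3^11, |V(-1)| = 9: tricolorable
why: det 9 = |V(-1)|; divisible by 3, so tricolorable


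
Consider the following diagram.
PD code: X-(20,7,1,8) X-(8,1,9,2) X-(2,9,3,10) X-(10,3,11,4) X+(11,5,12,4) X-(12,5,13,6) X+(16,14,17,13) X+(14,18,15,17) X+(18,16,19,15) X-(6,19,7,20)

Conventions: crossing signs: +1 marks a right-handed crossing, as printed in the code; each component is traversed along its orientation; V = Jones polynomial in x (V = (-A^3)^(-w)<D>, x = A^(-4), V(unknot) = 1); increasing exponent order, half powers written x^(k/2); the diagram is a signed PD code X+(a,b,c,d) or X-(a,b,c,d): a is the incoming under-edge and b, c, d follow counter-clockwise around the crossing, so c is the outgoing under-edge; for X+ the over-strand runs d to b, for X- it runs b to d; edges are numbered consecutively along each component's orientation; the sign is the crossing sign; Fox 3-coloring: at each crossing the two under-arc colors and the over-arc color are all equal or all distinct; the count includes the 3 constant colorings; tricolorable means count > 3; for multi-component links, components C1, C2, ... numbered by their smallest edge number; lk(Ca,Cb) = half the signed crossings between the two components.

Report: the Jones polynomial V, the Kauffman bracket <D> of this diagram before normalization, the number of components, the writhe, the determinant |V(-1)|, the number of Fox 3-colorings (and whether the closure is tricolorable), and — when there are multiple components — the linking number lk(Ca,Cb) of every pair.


V(x) = -x^-6 + x^-5 - 2x^-4 + 3x^-3 - 2x^-2 + 3x^-1 - 1 + x - x^2
bracket: -A^-14 + A^-10 - A^-6 + 3A^-2 - 2A^2 + 3A^6 - 2A^10 + A^14 - A^18, w = -2
1 component, writhe -2, over 10 crossings
det 15, colorings 9 of 3^10 — tricolorable
observation: det 15 = |V(-1)|; divisible by 3, so tricolorable


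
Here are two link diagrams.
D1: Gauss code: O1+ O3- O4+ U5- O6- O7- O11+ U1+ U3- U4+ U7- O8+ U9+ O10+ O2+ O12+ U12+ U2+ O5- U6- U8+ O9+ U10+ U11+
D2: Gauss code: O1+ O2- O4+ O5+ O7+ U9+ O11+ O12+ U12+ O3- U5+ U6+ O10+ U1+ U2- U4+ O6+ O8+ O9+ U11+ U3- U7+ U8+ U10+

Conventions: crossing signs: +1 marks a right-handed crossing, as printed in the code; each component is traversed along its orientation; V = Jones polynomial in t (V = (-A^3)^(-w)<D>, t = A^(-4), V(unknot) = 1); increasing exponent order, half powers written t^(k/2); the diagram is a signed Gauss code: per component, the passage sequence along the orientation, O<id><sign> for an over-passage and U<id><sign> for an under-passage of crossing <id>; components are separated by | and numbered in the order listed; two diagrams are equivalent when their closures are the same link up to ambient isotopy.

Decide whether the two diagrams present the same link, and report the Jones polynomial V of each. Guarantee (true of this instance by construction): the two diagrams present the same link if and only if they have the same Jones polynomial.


same link: no
V(D1) = t^-1 - 1 + 2t - 2t^2 + 2t^3 - 2t^4 + t^5  [12 crossings, <D> = A^-8 - 2A^-4 + 2 - 2A^4 + 2A^8 - A^12 + A^16, w = +4]
V(D2) = t^2 + t^4 - t^5 + t^6 - t^7  [12 crossings, <D> = -A^-4 + 1 - A^4 + A^8 + A^16, w = +8]
insight: 2 values of V(t) split the 2 diagrams


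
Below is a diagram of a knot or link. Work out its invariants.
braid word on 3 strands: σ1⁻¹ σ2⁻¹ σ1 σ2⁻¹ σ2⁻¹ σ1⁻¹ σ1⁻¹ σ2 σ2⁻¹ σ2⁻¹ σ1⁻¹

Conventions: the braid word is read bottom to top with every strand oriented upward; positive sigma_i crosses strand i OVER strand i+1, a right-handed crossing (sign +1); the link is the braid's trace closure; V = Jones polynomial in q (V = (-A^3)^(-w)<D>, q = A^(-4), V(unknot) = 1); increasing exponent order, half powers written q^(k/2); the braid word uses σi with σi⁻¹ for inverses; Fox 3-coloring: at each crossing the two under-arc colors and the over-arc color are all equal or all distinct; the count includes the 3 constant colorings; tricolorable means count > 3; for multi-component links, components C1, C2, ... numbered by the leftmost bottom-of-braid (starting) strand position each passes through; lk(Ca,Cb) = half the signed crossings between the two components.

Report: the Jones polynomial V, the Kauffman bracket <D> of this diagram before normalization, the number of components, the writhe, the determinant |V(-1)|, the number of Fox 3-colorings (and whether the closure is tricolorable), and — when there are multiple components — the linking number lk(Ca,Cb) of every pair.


V(q) = -q^(-17/2) + q^(-15/2) - q^(-13/2) + q^(-11/2) - q^(-9/2) - q^(-5/2)
bracket: A^-11 + A^-3 - A + A^5 - A^9 + A^13, w = -7
2 components, writhe -7, over 11 crossings
lk(C1,C2) = -3
det 6, colorings 9 of 3^11 — tricolorable
observation: |V(-1)| = 6: so tricolorable, since 3 divides 6


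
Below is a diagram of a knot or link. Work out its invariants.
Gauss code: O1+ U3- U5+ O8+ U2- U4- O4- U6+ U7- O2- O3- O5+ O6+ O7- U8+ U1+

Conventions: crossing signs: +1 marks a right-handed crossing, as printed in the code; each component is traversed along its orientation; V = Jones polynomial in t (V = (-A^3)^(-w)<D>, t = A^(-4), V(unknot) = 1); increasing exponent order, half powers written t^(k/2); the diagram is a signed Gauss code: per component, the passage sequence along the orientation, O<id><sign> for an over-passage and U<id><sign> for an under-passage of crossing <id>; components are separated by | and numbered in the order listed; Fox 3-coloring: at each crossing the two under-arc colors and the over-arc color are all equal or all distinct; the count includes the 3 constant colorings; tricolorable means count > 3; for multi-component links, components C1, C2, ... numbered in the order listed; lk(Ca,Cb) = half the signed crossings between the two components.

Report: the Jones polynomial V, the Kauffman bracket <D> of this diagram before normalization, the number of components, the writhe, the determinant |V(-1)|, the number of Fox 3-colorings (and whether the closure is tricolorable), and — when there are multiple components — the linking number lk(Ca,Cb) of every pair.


V(t) = 1
bracket: 1, w = 0
1 component, writhe 0, over 8 crossings
det 1, colorings 3 of 3^8 — not tricolorable
observation: w = 0 shifts under R1 moves; the (-A^3)^(0) factor cancels that in V


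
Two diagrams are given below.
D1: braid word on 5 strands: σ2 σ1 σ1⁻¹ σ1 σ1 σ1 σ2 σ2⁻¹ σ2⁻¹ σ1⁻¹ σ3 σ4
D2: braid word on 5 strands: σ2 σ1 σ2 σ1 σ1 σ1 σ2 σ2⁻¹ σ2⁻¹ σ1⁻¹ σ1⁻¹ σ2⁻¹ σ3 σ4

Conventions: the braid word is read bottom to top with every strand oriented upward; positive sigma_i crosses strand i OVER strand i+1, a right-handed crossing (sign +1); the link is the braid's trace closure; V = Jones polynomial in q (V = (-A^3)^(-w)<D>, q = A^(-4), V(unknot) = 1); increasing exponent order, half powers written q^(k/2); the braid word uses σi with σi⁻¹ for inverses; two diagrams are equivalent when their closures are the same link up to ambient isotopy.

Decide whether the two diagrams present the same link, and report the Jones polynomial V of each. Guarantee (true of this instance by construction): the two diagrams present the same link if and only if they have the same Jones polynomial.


equivalent: yes
V(D1) = q + q^3 - q^4  (w +4, c 12, <D> = -A^-4 + 1 + A^8)
D2 (bracket -A^-4 + 1 + A^8; 14 crossings at w = +4): V = q + q^3 - q^4
why: one V(q) for all 2 diagrams — one class (guaranteed)


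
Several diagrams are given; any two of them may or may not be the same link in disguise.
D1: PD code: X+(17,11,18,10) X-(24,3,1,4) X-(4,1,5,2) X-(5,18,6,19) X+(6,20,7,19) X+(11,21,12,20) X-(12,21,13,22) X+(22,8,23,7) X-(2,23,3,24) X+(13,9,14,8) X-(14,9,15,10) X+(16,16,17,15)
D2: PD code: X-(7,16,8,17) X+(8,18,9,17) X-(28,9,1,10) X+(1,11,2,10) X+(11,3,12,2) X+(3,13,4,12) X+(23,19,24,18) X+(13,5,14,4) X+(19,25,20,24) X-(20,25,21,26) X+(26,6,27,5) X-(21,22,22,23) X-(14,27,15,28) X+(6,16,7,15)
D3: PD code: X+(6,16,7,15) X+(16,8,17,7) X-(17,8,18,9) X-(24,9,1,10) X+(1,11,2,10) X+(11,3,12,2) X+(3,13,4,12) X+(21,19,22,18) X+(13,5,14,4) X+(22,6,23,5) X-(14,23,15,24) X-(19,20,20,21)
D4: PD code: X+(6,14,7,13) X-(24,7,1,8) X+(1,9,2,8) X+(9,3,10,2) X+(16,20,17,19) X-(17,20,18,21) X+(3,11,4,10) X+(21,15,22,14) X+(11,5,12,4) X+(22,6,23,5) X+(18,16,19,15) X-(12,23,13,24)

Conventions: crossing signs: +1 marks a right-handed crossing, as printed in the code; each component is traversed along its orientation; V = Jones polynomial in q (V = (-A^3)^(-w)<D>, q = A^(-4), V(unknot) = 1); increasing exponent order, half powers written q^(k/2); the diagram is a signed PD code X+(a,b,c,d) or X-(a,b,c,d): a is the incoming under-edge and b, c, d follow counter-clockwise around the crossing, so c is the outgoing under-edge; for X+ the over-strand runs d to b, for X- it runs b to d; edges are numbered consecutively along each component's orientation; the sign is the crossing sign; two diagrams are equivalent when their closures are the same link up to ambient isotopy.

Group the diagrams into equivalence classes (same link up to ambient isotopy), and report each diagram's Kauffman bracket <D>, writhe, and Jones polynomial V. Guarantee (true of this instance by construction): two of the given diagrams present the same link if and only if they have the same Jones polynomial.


equivalence classes: {D1} | {D2, D3, D4}
D1 (bracket A^4 + A^12 - A^16; 12 crossings at w = 0): V = -q^-4 + q^-3 + q^-1
V(D2) = q - q^2 + 2q^3 - q^4 + q^5 - q^6  (w +4, c 14, <D> = -A^-12 + A^-8 - A^-4 + 2 - A^4 + A^8)
D3 (bracket -A^-12 + A^-8 - A^-4 + 2 - A^4 + A^8; 12 crossings at w = +4): V = q - q^2 + 2q^3 - q^4 + q^5 - q^6
D4 (bracket -A^-6 + A^-2 - A^2 + 2A^6 - A^10 + A^14; 12 crossings at w = +6): V = q - q^2 + 2q^3 - q^4 + q^5 - q^6
observation: comparing 4 Jones polynomials yields 2 groups


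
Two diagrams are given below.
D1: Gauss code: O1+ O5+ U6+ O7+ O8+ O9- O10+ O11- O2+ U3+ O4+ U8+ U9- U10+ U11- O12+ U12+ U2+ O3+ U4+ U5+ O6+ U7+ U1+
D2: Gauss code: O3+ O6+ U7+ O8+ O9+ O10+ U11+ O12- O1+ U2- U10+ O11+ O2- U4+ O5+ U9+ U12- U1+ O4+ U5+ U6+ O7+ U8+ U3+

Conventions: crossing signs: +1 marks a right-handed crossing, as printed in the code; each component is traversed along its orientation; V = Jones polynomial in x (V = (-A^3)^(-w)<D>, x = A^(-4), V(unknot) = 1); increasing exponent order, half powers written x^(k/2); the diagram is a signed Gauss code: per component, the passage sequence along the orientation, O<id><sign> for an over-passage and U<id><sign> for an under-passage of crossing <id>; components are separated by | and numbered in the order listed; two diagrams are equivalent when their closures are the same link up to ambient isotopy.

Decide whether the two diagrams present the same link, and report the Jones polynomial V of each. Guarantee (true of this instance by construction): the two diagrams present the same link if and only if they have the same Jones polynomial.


equivalent: yes
D1 (bracket A^-8 - 2A^-4 + 1 - 2A^4 + 2A^8 + A^16; 12 crossings at w = +8): V = x^2 + 2x^4 - 2x^5 + x^6 - 2x^7 + x^8
V(D2) = x^2 + 2x^4 - 2x^5 + x^6 - 2x^7 + x^8  [12 crossings, <D> = A^-8 - 2A^-4 + 1 - 2A^4 + 2A^8 + A^16, w = +8]
observation: Reidemeister moves carry D1 (12 crossings) to D2 (12)


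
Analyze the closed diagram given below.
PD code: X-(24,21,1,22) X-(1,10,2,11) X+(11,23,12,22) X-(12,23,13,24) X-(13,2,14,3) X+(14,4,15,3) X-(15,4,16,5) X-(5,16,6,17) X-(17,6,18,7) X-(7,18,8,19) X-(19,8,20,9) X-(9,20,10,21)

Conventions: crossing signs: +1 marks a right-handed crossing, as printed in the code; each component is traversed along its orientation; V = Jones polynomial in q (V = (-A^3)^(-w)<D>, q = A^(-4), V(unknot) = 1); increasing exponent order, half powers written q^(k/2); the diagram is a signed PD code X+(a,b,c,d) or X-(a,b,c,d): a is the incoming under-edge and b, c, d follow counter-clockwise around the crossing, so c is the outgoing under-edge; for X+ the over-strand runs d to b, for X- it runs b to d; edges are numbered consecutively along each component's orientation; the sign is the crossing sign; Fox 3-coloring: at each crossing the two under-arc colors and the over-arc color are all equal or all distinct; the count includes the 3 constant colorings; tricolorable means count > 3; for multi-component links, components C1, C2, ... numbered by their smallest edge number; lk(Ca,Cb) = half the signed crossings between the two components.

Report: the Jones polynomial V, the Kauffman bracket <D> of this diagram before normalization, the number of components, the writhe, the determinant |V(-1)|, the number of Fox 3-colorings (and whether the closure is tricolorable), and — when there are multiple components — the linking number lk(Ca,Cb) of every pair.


V = -q^-10 + q^-9 - q^-8 + q^-7 - q^-6 + q^-5 + q^-3
<D> = A^-12 + A^-4 - 1 + A^4 - A^8 + A^12 - A^16 (w = -8)
1 component over 12 crossings, w = -8
3 Fox colorings among 3^12, |V(-1)| = 7: not tricolorable
why: det 7 = |V(-1)|; not divisible by 3, so not tricolorable


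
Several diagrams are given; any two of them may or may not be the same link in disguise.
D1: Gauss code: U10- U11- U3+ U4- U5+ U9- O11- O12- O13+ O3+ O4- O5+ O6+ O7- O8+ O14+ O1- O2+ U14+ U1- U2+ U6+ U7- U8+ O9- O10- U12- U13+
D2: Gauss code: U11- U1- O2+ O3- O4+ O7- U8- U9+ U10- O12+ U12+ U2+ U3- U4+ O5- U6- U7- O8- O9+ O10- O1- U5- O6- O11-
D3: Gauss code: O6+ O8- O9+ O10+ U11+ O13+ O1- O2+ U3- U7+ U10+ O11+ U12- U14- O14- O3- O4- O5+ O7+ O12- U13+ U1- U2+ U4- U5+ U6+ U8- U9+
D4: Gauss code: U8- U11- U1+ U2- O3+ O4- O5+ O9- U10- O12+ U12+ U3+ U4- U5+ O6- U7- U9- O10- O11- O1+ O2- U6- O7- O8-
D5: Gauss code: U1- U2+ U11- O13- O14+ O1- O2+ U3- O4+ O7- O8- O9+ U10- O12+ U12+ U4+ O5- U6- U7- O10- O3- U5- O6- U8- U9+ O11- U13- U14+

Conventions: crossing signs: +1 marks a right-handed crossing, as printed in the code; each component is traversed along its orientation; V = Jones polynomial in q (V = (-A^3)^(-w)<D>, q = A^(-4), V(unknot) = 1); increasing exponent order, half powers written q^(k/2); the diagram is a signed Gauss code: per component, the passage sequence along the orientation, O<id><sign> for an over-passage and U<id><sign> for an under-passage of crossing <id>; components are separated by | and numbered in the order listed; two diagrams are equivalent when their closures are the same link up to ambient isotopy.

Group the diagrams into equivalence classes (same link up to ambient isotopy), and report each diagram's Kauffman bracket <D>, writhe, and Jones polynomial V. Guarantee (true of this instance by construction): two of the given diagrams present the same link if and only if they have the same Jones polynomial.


equivalence classes: {D1} | {D2, D4, D5} | {D3}
D1 (bracket 1; 14 crossings at w = 0): V = 1
V(D2) = -q^-6 + q^-5 - q^-4 + 2q^-3 - q^-2 + q^-1  (w -4, c 12, <D> = A^-8 - A^-4 + 2 - A^4 + A^8 - A^12)
V(D3) = q + q^3 - q^4  [14 crossings, <D> = -A^-10 + A^-6 + A^2, w = +2]
V(D4) = -q^-6 + q^-5 - q^-4 + 2q^-3 - q^-2 + q^-1  [12 crossings, <D> = A^-8 - A^-4 + 2 - A^4 + A^8 - A^12, w = -4]
D5 (bracket A^-8 - A^-4 + 2 - A^4 + A^8 - A^12; 14 crossings at w = -4): V = -q^-6 + q^-5 - q^-4 + 2q^-3 - q^-2 + q^-1
key observation: comparing 5 Jones polynomials yields 3 groups


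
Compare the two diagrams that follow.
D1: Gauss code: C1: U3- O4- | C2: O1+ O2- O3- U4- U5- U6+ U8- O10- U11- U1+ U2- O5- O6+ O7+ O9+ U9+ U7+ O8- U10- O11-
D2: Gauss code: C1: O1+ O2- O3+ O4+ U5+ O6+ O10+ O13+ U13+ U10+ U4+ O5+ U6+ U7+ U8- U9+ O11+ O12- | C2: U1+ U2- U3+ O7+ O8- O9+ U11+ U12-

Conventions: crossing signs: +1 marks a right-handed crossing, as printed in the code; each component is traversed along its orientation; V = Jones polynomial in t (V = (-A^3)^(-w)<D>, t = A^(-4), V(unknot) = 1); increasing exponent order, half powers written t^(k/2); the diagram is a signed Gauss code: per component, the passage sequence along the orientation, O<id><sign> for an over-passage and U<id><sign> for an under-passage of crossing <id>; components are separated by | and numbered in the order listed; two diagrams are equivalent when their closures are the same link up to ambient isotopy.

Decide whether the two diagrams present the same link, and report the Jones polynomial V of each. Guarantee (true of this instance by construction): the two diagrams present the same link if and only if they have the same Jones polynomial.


equivalent: no
V(D1) = t^(-13/2) - t^(-11/2) + t^(-9/2) - 2t^(-7/2) - t^(-3/2)  (w -3, c 11, <D> = A^-3 + 2A^5 - A^9 + A^13 - A^17)
D2 (bracket -A^-5 + A^-1 - A^3 + 2A^7 + A^15; 13 crossings at w = +7): V = -t^(3/2) - 2t^(7/2) + t^(9/2) - t^(11/2) + t^(13/2)
why: 2 classes among 2 diagrams; unequal V(t) rules out equality


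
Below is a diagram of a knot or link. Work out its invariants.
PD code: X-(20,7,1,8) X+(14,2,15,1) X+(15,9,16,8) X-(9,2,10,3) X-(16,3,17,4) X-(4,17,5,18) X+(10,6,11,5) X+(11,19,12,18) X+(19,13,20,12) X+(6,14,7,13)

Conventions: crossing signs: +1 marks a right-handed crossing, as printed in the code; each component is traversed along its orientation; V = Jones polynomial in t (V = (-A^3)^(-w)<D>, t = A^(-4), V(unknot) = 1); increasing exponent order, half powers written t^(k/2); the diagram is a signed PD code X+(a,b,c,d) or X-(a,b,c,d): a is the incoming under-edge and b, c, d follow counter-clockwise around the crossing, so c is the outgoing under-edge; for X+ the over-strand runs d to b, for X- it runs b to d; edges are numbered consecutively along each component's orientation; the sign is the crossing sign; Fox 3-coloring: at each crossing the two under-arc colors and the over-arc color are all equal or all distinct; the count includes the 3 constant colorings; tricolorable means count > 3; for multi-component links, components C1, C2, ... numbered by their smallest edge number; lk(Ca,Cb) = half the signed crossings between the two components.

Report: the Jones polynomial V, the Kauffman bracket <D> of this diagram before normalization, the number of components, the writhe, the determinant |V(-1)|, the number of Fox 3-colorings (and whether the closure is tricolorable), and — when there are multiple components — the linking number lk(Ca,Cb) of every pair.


Jones polynomial: V(t) = -t^-1 + 2 - t + 2t^2 - t^3 + t^4 - t^5
<D> = -A^-14 + A^-10 - A^-6 + 2A^-2 - A^2 + 2A^6 - A^10; writhe +2
components 1, writhe +2 (10 crossings)
3-colorings: 9 of 3^10, det 9 — tricolorable
note: det 9 = |V(-1)|; divisible by 3, so tricolorable


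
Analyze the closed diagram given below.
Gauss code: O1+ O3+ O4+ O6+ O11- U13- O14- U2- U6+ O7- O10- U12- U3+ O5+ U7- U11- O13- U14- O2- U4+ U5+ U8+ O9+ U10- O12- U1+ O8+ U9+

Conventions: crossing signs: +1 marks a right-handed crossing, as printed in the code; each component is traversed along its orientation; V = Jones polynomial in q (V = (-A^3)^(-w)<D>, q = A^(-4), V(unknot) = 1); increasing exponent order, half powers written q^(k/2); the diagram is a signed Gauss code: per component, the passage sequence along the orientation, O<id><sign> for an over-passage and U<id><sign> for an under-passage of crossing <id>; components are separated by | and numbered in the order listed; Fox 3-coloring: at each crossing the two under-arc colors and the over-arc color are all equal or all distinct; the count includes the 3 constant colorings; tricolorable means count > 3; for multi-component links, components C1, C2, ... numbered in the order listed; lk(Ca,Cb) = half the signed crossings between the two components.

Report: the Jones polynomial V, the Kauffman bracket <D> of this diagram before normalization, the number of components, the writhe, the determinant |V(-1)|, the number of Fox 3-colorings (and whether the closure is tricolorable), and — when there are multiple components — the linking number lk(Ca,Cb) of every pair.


V = q^-5 - 3q^-4 + 4q^-3 - 5q^-2 + 6q^-1 - 5 + 5q - 3q^2 + 2q^3 - q^4
<D> = -A^-16 + 2A^-12 - 3A^-8 + 5A^-4 - 5 + 6A^4 - 5A^8 + 4A^12 - 3A^16 + A^20 (w = 0)
1 component over 14 crossings, w = 0
3 Fox colorings among 3^14, |V(-1)| = 35: not tricolorable
why: |V(-1)| = 35: so not tricolorable, since 3 does not divide 35


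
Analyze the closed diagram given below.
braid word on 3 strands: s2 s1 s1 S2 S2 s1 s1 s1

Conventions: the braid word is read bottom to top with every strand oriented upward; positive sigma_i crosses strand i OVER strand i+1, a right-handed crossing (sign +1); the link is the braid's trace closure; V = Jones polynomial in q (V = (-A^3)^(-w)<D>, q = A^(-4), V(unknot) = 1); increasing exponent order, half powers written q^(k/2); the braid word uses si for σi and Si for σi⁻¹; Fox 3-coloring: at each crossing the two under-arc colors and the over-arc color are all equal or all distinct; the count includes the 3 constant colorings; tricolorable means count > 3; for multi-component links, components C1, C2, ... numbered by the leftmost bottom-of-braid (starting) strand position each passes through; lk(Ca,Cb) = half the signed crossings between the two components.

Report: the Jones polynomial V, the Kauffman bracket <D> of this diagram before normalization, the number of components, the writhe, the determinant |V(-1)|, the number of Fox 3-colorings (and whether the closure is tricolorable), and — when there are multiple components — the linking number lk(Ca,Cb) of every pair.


Jones polynomial: V(q) = q - q^2 + 2q^3 - q^4 + q^5 - q^6
<D> = -A^-12 + A^-8 - A^-4 + 2 - A^4 + A^8; writhe +4
components 1, writhe +4 (8 crossings)
3-colorings: 3 of 3^8, det 7 — not tricolorable
note: |V(-1)| = 7: so not tricolorable, since 3 does not divide 7


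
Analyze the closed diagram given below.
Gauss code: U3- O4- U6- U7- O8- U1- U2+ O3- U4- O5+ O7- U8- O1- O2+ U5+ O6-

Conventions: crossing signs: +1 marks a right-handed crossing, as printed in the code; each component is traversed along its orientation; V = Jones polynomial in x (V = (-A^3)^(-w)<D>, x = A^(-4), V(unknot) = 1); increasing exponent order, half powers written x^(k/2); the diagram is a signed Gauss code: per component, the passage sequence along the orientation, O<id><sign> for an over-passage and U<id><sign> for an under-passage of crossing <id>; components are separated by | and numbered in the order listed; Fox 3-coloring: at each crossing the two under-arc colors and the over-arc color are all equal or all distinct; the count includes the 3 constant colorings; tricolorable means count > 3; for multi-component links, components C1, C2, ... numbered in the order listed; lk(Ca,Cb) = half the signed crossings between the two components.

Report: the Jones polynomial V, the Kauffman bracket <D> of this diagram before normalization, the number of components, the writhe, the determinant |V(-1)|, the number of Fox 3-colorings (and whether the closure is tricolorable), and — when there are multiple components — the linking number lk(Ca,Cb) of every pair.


Jones polynomial: V(x) = -x^-6 + x^-5 - x^-4 + 2x^-3 - x^-2 + x^-1
<D> = A^-8 - A^-4 + 2 - A^4 + A^8 - A^12; writhe -4
components 1, writhe -4 (8 crossings)
3-colorings: 3 of 3^8, det 7 — not tricolorable
note: w = -4 shifts under R1 moves; the (-A^3)^(4) factor cancels that in V


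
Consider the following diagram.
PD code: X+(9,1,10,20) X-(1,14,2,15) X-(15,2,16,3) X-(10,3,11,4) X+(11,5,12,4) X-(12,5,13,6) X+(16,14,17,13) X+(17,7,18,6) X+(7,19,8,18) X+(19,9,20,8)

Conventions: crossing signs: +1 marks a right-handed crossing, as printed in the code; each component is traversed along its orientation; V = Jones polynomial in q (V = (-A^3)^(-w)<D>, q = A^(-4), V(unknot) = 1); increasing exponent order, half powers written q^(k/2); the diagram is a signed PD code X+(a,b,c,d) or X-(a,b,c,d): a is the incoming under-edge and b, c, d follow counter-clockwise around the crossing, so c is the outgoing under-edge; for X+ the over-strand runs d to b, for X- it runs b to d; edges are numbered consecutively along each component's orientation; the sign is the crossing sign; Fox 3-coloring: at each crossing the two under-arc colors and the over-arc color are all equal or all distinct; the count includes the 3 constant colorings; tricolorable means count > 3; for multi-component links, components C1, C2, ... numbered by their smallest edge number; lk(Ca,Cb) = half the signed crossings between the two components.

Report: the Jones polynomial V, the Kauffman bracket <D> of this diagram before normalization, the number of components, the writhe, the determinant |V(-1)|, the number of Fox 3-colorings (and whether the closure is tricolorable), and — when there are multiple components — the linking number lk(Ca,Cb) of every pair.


V(q) = q^-1 - 1 + 2q - 2q^2 + 2q^3 - 2q^4 + q^5
bracket: A^-14 - 2A^-10 + 2A^-6 - 2A^-2 + 2A^2 - A^6 + A^10, w = +2
1 component, writhe +2, over 10 crossings
det 11, colorings 3 of 3^10 — not tricolorable
observation: det 11 = |V(-1)|; not divisible by 3, so not tricolorable


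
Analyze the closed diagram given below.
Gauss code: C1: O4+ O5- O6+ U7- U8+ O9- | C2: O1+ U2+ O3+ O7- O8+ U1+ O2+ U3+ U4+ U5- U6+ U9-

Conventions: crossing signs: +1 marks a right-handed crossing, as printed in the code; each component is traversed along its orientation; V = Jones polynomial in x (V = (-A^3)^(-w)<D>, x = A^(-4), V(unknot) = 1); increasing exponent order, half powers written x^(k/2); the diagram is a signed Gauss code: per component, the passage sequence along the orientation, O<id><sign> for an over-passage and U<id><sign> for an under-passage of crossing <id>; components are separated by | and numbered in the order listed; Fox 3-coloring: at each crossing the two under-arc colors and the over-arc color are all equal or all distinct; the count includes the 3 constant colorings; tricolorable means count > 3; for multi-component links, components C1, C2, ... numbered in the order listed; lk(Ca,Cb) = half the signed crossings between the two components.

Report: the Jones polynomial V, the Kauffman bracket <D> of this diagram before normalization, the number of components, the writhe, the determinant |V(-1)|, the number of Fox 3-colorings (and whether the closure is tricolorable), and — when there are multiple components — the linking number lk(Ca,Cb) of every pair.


V(x) = -x^(1/2) - x^(3/2) - x^(5/2) + x^(9/2)
bracket: -A^-9 + A^-1 + A^3 + A^7, w = +3
2 components, writhe +3, over 9 crossings
lk(C1,C2) = 0
det 0, colorings 27 of 3^9 — tricolorable
observation: the span of V is 4, within the link bound 9 + 2 - 1


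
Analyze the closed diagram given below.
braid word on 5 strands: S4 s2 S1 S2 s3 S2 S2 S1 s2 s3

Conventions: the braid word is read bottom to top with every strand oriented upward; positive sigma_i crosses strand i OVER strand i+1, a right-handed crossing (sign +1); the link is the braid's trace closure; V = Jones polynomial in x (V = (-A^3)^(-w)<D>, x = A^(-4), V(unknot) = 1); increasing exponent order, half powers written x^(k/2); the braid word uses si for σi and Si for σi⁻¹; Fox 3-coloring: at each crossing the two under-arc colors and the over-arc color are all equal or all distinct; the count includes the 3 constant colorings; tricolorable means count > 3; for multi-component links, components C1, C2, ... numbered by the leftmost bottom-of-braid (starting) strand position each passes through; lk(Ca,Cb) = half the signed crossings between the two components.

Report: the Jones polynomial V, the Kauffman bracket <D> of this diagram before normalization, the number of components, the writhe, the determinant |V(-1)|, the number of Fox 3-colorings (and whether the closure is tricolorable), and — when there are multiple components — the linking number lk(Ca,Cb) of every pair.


V = -x^-5 + 2x^-4 - 2x^-3 + 3x^-2 - 3x^-1 + 3 - 2x + x^2
<D> = A^-14 - 2A^-10 + 3A^-6 - 3A^-2 + 3A^2 - 2A^6 + 2A^10 - A^14 (w = -2)
1 component over 10 crossings, w = -2
3 Fox colorings among 3^10, |V(-1)| = 17: not tricolorable
why: w = -2 (over 10 crossings) is diagram-only; (-A^3)^(2) removes it from V


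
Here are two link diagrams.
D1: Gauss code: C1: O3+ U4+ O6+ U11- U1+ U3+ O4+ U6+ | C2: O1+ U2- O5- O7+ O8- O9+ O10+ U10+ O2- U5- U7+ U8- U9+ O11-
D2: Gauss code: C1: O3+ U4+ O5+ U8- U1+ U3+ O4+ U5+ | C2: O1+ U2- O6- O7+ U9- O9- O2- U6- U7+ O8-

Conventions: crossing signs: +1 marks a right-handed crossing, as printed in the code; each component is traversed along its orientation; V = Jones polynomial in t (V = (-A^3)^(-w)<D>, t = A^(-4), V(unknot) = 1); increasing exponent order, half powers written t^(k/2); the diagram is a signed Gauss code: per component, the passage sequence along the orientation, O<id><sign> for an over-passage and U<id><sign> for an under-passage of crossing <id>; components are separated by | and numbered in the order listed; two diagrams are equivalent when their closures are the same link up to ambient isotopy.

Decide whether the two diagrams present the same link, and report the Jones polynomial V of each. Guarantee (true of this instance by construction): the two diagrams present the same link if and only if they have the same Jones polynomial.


same link: yes
V(D1) = -t^(1/2) - t^(3/2) - t^(5/2) + t^(9/2)  [11 crossings, <D> = -A^-9 + A^-1 + A^3 + A^7, w = +3]
D2 (bracket -A^-15 + A^-7 + A^-3 + A; 9 crossings at w = +1): V = -t^(1/2) - t^(3/2) - t^(5/2) + t^(9/2)
note: all 2 diagrams share one V(t), hence one class


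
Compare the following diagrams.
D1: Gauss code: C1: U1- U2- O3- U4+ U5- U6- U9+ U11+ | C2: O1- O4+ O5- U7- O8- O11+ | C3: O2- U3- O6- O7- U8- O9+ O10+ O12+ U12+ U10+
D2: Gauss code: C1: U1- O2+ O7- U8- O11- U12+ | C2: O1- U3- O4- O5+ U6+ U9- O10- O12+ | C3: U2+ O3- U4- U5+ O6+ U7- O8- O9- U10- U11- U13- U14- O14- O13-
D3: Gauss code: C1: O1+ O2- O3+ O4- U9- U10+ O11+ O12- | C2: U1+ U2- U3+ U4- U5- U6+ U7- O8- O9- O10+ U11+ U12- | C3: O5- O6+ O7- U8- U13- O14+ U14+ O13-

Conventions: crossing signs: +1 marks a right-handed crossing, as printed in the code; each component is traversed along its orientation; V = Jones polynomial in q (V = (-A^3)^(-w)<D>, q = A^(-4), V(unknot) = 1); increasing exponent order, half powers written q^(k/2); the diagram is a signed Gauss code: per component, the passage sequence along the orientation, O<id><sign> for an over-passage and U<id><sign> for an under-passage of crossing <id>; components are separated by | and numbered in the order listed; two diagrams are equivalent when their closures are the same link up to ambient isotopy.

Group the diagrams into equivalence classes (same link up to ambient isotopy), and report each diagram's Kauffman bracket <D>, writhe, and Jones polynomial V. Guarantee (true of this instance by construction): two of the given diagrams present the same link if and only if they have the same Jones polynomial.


equivalence classes: {D1, D2} | {D3}
D1 (bracket A^-2 + 2A^6 + A^14; 12 crossings at w = -2): V = q^-5 + 2q^-3 + q^-1
D2 (bracket A^-14 + 2A^-6 + A^2; 14 crossings at w = -6): V = q^-5 + 2q^-3 + q^-1
D3 (bracket A^-6 + A^-2 + A^2 + A^6; 14 crossings at w = -2): V = q^-3 + q^-2 + q^-1 + 1
key observation: 2 values of V(q) split the 3 diagrams


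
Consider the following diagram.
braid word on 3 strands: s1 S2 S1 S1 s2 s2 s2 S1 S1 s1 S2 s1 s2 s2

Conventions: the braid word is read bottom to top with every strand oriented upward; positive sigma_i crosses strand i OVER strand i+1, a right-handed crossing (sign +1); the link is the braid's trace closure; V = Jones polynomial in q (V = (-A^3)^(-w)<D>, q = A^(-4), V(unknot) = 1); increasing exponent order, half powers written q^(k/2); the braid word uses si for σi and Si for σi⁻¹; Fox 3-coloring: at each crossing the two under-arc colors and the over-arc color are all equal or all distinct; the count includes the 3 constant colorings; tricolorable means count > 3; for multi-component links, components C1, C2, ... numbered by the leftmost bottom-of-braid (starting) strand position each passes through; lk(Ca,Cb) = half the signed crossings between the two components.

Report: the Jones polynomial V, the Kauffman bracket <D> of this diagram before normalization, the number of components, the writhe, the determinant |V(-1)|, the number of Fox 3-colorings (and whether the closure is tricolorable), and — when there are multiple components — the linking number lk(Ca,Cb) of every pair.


Jones polynomial: V(q) = -q^-2 + 2q^-1 - 2 + 4q - 4q^2 + 4q^3 - 3q^4 + 2q^5 - q^6
<D> = -A^-18 + 2A^-14 - 3A^-10 + 4A^-6 - 4A^-2 + 4A^2 - 2A^6 + 2A^10 - A^14; writhe +2
components 1, writhe +2 (14 crossings)
3-colorings: 3 of 3^14, det 23 — not tricolorable
note: |V(-1)| = 23: so not tricolorable, since 3 does not divide 23


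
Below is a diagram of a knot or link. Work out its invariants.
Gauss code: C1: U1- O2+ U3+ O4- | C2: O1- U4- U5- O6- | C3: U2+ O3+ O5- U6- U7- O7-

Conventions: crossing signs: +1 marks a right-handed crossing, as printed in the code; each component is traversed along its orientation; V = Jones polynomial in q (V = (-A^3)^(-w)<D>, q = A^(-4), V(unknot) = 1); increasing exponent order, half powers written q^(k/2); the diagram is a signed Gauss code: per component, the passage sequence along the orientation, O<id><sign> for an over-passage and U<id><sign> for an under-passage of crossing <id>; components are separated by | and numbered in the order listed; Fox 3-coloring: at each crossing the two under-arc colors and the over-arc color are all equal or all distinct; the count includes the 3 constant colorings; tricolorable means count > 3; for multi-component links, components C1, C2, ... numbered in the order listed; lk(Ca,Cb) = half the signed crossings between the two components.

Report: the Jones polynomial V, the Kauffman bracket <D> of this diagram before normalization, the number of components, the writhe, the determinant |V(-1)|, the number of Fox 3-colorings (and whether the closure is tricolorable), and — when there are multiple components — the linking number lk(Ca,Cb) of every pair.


V = q^-4 + q^-2 + 2
<D> = -2A^-9 - A^-1 - A^7 (w = -3)
3 components over 7 crossings, w = -3
lk(C1,C2): -1
lk(C1,C3) = +1
linking number lk(C2,C3) = -1
3 Fox colorings among 3^7, |V(-1)| = 4: not tricolorable
why: the 3 component pairs carry total linking -1


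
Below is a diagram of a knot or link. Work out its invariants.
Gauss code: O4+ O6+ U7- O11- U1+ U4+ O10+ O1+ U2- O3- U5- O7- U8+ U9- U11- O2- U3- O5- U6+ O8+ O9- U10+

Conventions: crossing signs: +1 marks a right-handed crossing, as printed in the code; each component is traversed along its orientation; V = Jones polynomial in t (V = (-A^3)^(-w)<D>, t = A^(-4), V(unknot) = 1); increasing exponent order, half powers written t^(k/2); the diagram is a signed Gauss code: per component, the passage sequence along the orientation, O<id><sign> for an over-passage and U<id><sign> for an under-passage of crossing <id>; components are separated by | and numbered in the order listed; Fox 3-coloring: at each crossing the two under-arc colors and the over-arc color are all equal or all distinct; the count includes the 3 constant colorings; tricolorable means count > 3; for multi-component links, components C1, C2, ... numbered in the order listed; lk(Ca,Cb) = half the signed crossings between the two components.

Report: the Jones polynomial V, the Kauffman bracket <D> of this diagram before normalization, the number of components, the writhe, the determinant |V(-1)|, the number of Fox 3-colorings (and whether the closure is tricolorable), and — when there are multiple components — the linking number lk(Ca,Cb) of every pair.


Jones polynomial: V(t) = -t^-6 + 2t^-5 - 4t^-4 + 5t^-3 - 4t^-2 + 5t^-1 - 3 + 2t - t^2
<D> = A^-11 - 2A^-7 + 3A^-3 - 5A + 4A^5 - 5A^9 + 4A^13 - 2A^17 + A^21; writhe -1
components 1, writhe -1 (11 crossings)
3-colorings: 9 of 3^11, det 27 — tricolorable
note: w = -1 shifts under R1 moves; the (-A^3)^(1) factor cancels that in V
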